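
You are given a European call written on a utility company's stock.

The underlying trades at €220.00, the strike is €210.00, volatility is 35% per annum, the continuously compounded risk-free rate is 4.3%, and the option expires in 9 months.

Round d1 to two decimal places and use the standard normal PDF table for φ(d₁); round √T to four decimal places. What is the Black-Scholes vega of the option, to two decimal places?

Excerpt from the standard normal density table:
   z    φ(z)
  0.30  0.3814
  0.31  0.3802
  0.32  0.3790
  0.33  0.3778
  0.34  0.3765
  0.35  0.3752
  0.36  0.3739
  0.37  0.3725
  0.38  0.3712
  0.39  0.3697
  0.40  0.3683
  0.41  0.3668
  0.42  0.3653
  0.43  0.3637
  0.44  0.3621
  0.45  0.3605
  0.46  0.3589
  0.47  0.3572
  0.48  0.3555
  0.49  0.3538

T = 0.75;  σ√T = 0.3031
d₁ = [ln(220/210) + (0.043 + ½·0.35²)·0.75] / (σ√T) = (0.0465 + 0.0782) / 0.3031 = 0.4114 ⇒ 0.41
√T = √0.75 = 0.8660
φ(d₁) = φ(0.41) = 0.3668
vega = S·φ(d₁)·√T = 220·0.3668·0.8660 = 69.8827
(The put has the same vega.)

69.88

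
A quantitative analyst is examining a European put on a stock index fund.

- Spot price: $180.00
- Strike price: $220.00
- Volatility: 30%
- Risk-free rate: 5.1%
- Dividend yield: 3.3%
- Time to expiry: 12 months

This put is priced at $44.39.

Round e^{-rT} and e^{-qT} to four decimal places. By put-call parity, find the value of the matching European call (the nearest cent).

$9.47

e^(−qT) = e^(−0.033·1) = 0.9675;  e^(−rT) = e^(−0.051·1) = 0.9503
Put-call parity: C − P = S·e^(−qT) − K·e^(−rT) = 180·0.9675 − 220·0.9503 = 174.1500 − 209.0660 = -34.9160
C = P + (C − P) = 44.39 + (-34.9160) = 9.4740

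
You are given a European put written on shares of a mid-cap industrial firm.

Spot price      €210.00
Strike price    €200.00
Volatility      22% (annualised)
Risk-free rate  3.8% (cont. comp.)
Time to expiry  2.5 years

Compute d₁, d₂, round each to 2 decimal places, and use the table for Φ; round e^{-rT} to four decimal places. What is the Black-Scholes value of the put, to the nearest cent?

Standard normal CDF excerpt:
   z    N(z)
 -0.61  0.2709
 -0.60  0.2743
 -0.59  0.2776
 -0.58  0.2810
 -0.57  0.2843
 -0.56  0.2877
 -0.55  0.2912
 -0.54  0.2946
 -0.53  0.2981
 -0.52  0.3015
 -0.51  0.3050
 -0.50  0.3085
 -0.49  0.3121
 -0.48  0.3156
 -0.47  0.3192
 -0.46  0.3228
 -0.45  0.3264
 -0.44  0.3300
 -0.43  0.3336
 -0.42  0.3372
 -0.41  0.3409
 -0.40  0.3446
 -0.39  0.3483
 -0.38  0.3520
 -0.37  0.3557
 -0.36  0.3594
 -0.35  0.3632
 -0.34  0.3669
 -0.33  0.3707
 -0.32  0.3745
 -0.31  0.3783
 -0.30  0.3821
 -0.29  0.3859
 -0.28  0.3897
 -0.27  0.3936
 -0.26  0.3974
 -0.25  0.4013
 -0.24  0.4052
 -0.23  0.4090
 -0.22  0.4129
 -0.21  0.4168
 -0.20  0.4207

T = 2.5;  σ√T = 0.3479
d₁ = [ln(210/200) + (0.038 + 0.22²/2)·2.5] / 0.3479 = [0.0488 + 0.1555] / 0.3479 = 0.5873 which rounds to 0.59
d₂ = d₁ − σ√T = 0.5873 − 0.3479 = 0.2394 which rounds to 0.24
e^(−rT) = e^(−0.038·2.5) = 0.9094
N(−d₂) = N(-0.24) = 0.4052;  N(−d₁) = N(-0.59) = 0.2776
P = 200·0.9094·0.4052 − 210·0.2776 = 73.6978 − 58.2960 = 15.4018

€15.40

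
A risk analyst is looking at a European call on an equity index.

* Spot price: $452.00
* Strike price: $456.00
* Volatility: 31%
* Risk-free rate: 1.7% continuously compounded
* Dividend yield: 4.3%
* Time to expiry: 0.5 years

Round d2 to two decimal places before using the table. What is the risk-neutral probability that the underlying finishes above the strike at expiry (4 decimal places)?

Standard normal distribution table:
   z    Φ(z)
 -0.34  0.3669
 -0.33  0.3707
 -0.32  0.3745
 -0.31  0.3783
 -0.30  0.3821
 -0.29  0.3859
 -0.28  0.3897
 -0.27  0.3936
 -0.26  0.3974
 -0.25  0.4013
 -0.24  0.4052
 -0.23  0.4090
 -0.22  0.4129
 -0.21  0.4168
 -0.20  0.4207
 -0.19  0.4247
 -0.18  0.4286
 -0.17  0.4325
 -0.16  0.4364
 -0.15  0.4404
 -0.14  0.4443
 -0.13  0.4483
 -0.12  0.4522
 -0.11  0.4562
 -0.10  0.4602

0.4168

T = 0.5;  σ√T = 0.2192
d₁ = [ln(452/456) + (0.017 − 0.043 + 0.31²/2)·0.5] / 0.2192 = [-0.0088 + 0.0110] / 0.2192 = 0.0101 which rounds to 0.01
d₂ = d₁ − σ√T = 0.0101 − 0.2192 = -0.2091 which rounds to -0.21
Risk-neutral Pr[S_T > K] = N(d₂) = N(-0.21) = 0.4168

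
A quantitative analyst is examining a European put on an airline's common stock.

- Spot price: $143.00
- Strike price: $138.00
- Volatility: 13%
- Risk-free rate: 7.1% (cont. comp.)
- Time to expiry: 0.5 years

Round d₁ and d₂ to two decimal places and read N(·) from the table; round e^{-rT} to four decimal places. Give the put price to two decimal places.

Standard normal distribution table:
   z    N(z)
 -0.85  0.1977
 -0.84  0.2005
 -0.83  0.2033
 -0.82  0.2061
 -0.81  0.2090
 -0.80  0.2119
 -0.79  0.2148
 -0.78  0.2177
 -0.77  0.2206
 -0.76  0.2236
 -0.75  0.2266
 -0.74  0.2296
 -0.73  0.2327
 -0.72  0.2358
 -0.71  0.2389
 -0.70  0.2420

$1.52

σ√T = 0.13 × 0.7071 = 0.0919
d₁ = [ln(143/138) + (0.071 + 0.13²/2)·0.5] / 0.0919 = [0.0356 + 0.0397] / 0.0919 = 0.8193 ⇒ 0.82
d₂ = d₁ − σ√T = 0.8193 − 0.0919 = 0.7274 ⇒ 0.73
e^(−rT) = e^(−0.071·0.5) = 0.9651
P = 138·0.9651·N(-0.73) − 143·N(-0.82) = 138·0.9651·0.2327 − 143·0.2061 = 30.9919 − 29.4723 = 1.5196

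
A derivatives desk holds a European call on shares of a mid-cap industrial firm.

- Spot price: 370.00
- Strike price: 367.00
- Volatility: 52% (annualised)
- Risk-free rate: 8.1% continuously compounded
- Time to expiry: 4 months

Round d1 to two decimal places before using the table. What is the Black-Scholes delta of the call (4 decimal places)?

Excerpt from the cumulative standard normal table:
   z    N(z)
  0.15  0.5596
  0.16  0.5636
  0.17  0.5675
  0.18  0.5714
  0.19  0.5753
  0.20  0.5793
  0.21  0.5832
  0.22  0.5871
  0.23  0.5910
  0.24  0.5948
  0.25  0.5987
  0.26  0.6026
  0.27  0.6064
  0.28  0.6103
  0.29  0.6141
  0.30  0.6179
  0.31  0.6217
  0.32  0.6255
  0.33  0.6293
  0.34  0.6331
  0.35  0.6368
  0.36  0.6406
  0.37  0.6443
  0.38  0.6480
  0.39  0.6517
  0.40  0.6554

T = 0.3333;  σ√T = 0.3002
d₁ = [ln(370/367) + (0.081 + ½·0.52²)·0.3333] / (σ√T) = (0.0081 + 0.0721) / 0.3002 = 0.2672 → 0.27
N(d₁) = N(0.27) = 0.6064
Δ_call = N(d₁) = 0.6064

0.6064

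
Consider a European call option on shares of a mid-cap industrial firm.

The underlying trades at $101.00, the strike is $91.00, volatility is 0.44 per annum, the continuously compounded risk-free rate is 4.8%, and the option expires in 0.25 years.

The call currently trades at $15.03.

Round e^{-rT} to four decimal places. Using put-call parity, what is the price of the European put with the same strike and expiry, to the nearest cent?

exp(−rT) = exp(−0.048·0.25) = 0.9881
Put-call parity: C − P = S − K·e^(−rT) = 101 − 91·0.9881 = 101 − 89.9171 = 11.0829
P = C − (C − P) = 15.03 − (11.0829) = 3.9471

$3.95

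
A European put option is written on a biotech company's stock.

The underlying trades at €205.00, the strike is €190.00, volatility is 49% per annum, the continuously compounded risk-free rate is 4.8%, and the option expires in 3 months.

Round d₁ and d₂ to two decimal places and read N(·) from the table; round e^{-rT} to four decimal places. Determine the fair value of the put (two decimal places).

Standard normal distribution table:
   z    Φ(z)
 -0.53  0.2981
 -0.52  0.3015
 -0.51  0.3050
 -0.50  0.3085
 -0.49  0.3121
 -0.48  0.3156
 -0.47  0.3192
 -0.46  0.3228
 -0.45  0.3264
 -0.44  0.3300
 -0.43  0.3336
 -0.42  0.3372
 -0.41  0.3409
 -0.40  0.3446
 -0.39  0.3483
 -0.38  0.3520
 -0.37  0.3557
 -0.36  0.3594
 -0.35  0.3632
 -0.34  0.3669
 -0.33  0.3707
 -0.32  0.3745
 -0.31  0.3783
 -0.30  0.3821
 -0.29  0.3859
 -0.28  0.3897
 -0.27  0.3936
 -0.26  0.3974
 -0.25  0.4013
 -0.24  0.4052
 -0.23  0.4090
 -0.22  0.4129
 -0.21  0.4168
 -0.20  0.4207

€11.37

σ√T = 0.49 × 0.5000 = 0.2450
d₁ = [ln(205/190) + (0.048 + 0.49²/2)·0.25] / 0.2450 = [0.0760 + 0.0420] / 0.2450 = 0.4816 which rounds to 0.48
d₂ = d₁ − σ√T = 0.4816 − 0.2450 = 0.2366 which rounds to 0.24
exp(−rT) = exp(−0.048·0.25) = 0.9881
P = 190·0.9881·N(-0.24) − 205·N(-0.48) = 190·0.9881·0.4052 − 205·0.3156 = 76.0718 − 64.6980 = 11.3738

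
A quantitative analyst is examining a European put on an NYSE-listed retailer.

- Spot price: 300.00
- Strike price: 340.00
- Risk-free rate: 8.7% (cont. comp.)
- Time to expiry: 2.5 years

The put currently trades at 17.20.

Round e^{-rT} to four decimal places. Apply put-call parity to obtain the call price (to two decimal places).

e^(−rT) = e^(−0.087·2.5) = 0.8045
Put-call parity: C − P = S − K·e^(−rT) = 300 − 340·0.8045 = 300 − 273.5300 = 26.4700
C = P + (C − P) = 17.20 + (26.4700) = 43.6700

43.67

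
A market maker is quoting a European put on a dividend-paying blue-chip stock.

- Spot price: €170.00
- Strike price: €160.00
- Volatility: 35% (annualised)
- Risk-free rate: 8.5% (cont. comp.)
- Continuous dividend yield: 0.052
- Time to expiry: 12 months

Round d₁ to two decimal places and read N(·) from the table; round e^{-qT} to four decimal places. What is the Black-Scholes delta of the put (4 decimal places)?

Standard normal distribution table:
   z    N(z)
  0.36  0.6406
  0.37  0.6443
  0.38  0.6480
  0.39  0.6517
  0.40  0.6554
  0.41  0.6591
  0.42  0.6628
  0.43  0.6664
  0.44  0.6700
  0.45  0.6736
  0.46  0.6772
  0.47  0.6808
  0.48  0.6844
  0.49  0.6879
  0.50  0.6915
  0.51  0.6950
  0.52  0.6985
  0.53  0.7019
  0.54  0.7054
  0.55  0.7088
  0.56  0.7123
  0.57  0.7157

σ√T = 0.35 × 1.0000 = 0.3500
ln(S/K) + (r − q + σ²/2)T = ln(170/160) + (0.085 − 0.052 + 0.35²/2)·1 = 0.0606 + 0.0943 = 0.1549
d₁ = 0.1549 / 0.3500 = 0.4425 ≈ 0.44
N(d₁) = N(0.44) = 0.6700
Δ_put = exp(−qT)·(N(d₁) − 1) = 0.9493·(0.6700 − 1) = -0.3133

-0.3133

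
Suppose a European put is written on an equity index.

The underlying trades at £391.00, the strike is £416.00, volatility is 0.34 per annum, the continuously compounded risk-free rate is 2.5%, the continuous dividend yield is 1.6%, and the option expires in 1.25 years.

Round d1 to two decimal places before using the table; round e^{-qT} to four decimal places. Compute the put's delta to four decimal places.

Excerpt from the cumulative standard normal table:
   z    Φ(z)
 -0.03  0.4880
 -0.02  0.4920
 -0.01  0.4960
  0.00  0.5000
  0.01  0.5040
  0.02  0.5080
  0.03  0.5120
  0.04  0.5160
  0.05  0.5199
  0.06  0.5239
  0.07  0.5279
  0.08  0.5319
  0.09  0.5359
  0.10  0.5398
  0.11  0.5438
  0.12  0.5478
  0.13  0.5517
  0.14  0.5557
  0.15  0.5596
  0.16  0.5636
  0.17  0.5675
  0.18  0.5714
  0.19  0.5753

σ√T = 0.34 × 1.1180 = 0.3801
ln(S/K) + (r − q + σ²/2)T = ln(391/416) + (0.025 − 0.016 + 0.34²/2)·1.25 = -0.0620 + 0.0835 = 0.0215
d₁ = 0.0215 / 0.3801 = 0.0566 ≈ 0.06
N(d₁) = N(0.06) = 0.5239
Δ_put = exp(−qT)·(N(d₁) − 1) = 0.9802·(0.5239 − 1) = -0.4667

-0.4667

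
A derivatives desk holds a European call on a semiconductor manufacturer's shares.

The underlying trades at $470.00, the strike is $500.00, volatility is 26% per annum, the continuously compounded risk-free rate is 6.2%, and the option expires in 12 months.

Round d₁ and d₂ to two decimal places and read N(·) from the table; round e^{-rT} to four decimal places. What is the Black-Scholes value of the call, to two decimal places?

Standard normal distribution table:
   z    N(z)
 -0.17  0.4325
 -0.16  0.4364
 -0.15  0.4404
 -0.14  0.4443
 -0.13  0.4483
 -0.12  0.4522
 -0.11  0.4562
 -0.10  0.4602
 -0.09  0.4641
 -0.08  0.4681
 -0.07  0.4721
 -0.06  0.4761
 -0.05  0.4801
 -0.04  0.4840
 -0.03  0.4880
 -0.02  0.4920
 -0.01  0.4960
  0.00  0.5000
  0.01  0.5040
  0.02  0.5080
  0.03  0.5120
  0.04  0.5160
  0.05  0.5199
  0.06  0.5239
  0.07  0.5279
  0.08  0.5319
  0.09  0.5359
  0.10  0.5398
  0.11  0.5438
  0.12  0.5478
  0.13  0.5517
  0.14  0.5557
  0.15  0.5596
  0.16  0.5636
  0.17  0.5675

T = 1;  σ√T = 0.2600
d₁ = [ln(470/500) + (0.062 + 0.26²/2)·1] / 0.2600 = [-0.0619 + 0.0958] / 0.2600 = 0.1305 → 0.13
d₂ = d₁ − σ√T = 0.1305 − 0.2600 = -0.1295 → -0.13
exp(−rT) = exp(−0.062·1) = 0.9399
C = 470·N(0.13) − 500·0.9399·N(-0.13) = 470·0.5517 − 500·0.9399·0.4483 = 259.2990 − 210.6786 = 48.6204

$48.62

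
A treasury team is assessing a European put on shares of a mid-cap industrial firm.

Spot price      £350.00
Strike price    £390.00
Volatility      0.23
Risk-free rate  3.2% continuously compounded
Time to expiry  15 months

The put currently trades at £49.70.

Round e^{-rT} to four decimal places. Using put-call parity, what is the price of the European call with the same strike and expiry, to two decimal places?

e^(−rT) = e^(−0.032·1.25) = 0.9608
Put-call parity: C − P = S − K·e^(−rT) = 350 − 390·0.9608 = 350 − 374.7120 = -24.7120
C = P + (C − P) = 49.70 + (-24.7120) = 24.9880

£24.99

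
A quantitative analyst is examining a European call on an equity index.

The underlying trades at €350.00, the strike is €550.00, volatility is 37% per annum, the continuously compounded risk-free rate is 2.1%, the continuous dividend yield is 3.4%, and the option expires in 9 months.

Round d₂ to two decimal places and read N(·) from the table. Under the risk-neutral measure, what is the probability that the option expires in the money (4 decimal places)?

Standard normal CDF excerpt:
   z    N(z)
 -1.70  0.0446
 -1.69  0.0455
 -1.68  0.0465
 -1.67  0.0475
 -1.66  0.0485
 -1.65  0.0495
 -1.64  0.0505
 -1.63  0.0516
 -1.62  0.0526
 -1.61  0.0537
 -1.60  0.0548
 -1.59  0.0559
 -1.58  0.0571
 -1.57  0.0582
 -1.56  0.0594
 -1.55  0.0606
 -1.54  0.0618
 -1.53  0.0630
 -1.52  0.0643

0.0548

σ√T = 0.37 × 0.8660 = 0.3204
ln(S/K) + (r − q + σ²/2)T = ln(350/550) + (0.021 − 0.034 + 0.37²/2)·0.75 = -0.4520 + 0.0416 = -0.4104
d₁ = -0.4104 / 0.3204 = -1.2808 → -1.28
d₂ = d₁ − σ√T = -1.2808 − 0.3204 = -1.6012 → -1.60
Pr(exercise) under Q = N(d₂) = 0.0548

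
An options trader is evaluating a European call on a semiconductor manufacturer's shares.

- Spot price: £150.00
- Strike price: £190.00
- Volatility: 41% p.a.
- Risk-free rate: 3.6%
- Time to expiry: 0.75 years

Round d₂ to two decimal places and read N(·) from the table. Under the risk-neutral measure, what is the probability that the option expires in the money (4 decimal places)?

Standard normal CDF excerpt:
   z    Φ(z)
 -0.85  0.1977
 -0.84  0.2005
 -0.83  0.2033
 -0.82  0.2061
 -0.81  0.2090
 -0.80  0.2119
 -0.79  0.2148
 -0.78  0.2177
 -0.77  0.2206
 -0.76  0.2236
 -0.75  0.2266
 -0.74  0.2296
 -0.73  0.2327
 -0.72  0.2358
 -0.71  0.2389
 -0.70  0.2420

0.2206

T = 0.75;  σ√T = 0.3551
ln(S/K) + (r + σ²/2)T = ln(150/190) + (0.036 + 0.41²/2)·0.75 = -0.2364 + 0.0900 = -0.1464
d₁ = -0.1464 / 0.3551 = -0.4122 ≈ -0.41
d₂ = d₁ − σ√T = -0.4122 − 0.3551 = -0.7672 ≈ -0.77
Risk-neutral Pr[S_T > K] = N(d₂) = N(-0.77) = 0.2206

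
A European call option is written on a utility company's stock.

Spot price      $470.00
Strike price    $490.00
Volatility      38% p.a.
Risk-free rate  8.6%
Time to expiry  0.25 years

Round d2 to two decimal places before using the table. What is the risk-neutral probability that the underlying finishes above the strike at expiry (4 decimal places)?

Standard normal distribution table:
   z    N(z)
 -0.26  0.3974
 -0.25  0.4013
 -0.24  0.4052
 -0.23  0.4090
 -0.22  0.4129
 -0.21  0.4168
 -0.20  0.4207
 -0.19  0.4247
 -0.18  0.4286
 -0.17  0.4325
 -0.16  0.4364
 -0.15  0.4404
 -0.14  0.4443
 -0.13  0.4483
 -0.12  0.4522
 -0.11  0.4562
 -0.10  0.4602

σ√T = 0.38·√0.25 = 0.1900
d₁ = [ln(470/490) + (0.086 + 0.38²/2)·0.25] / 0.1900 = [-0.0417 + 0.0396] / 0.1900 = -0.0112 ≈ -0.01
d₂ = d₁ − σ√T = -0.0112 − 0.1900 = -0.2012 ≈ -0.20
Risk-neutral Pr[S_T > K] = N(d₂) = N(-0.20) = 0.4207

0.4207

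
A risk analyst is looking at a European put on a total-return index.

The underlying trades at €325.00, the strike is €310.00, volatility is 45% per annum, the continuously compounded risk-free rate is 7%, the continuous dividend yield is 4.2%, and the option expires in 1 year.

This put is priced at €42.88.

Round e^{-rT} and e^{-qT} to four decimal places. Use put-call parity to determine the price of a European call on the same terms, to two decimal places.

exp(−qT) = exp(−0.042·1) = 0.9589;  exp(−rT) = exp(−0.07·1) = 0.9324
Put-call parity: C − P = S·e^(−qT) − K·e^(−rT) = 325·0.9589 − 310·0.9324 = 311.6425 − 289.0440 = 22.5985
C = P + (C − P) = 42.88 + (22.5985) = 65.4785

€65.48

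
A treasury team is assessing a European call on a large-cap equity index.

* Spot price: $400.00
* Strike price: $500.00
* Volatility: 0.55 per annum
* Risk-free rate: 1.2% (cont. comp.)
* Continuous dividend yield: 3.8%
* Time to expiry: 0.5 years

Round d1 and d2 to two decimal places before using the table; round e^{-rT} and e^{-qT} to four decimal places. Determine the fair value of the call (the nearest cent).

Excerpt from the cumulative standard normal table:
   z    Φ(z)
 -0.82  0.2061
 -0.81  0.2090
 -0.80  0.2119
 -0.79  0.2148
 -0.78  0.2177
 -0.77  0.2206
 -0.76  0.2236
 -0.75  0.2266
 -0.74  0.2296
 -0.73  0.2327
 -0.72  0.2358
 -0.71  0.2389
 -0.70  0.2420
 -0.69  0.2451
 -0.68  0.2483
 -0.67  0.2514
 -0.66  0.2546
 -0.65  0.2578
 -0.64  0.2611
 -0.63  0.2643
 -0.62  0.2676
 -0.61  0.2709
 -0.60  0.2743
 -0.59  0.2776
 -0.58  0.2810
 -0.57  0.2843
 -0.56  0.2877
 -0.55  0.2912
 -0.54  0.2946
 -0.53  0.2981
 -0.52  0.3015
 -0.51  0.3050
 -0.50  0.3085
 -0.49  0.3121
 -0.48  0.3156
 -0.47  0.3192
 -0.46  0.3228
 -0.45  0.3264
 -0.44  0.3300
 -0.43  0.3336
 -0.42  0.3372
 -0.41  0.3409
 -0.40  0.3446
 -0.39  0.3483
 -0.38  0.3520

$28.48

σ√T = 0.55 × 0.7071 = 0.3889
d₁ = [ln(400/500) + (0.012 − 0.038 + 0.55²/2)·0.5] / 0.3889 = [-0.2231 + 0.0626] / 0.3889 = -0.4127 ≈ -0.41
d₂ = d₁ − σ√T = -0.4127 − 0.3889 = -0.8016 ≈ -0.80
e^(−qT) = e^(−0.038·0.5) = 0.9812;  e^(−rT) = e^(−0.012·0.5) = 0.9940
N(d₁) = N(-0.41) = 0.3409;  N(d₂) = N(-0.80) = 0.2119
C = 400·0.9812·0.3409 − 500·0.9940·0.2119 = 133.7964 − 105.3143 = 28.4821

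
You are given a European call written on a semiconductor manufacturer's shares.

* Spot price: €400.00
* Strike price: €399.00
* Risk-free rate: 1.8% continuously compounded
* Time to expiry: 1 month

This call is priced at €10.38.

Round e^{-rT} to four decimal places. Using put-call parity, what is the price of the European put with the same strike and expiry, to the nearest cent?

€8.78

e^(−rT) = e^(−0.018·0.08333) = 0.9985
Put-call parity: C − P = S − K·e^(−rT) = 400 − 399·0.9985 = 400 − 398.4015 = 1.5985
P = C − (C − P) = 10.38 − (1.5985) = 8.7815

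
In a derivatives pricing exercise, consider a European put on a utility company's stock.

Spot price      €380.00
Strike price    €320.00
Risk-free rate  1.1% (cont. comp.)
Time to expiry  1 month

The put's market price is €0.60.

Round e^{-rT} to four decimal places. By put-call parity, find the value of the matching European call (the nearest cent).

€60.89

e^(−rT) = e^(−0.011·0.08333) = 0.9991
Put-call parity: C − P = S − K·e^(−rT) = 380 − 320·0.9991 = 380 − 319.7120 = 60.2880
C = P + (C − P) = 0.60 + (60.2880) = 60.8880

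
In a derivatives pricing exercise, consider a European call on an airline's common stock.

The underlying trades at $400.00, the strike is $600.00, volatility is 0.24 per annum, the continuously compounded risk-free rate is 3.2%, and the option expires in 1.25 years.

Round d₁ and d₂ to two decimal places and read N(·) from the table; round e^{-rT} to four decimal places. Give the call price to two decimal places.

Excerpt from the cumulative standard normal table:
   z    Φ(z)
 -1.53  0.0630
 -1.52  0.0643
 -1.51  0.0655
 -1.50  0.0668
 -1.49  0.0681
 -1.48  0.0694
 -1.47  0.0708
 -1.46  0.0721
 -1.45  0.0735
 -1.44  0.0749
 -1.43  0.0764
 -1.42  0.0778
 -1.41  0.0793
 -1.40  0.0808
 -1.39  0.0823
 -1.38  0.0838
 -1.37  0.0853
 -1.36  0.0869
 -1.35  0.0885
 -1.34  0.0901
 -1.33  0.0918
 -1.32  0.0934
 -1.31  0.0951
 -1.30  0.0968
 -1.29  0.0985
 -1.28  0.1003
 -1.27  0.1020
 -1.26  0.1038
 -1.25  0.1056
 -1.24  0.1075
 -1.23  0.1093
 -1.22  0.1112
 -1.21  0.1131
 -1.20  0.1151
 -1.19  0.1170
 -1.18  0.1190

σ√T = 0.24·√1.25 = 0.2683
ln(S/K) + (r + σ²/2)T = ln(400/600) + (0.032 + 0.24²/2)·1.25 = -0.4055 + 0.0760 = -0.3295
d₁ = -0.3295 / 0.2683 = -1.2278 → -1.23
d₂ = d₁ − σ√T = -1.2278 − 0.2683 = -1.4962 → -1.50
e^(−rT) = e^(−0.032·1.25) = 0.9608
N(d₁) = N(-1.23) = 0.1093;  N(d₂) = N(-1.50) = 0.0668
C = 400·0.1093 − 600·0.9608·0.0668 = 43.7200 − 38.5089 = 5.2111

$5.21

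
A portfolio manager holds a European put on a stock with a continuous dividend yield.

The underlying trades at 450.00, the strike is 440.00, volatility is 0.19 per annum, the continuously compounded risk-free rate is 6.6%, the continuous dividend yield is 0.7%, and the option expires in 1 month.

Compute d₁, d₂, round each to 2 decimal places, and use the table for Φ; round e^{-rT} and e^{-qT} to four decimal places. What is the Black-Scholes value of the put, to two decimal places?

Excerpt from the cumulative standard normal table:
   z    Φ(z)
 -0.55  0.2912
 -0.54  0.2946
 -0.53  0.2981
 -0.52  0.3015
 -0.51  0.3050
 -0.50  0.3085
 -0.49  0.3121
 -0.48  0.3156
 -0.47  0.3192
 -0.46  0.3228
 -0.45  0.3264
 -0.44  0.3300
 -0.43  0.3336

T = 0.08333;  σ√T = 0.0548
d₁ = [ln(450/440) + (0.066 − 0.007 + ½·0.19²)·0.08333] / (σ√T) = (0.0225 + 0.0064) / 0.0548 = 0.5268 ⇒ 0.53
d₂ = 0.5268 − 0.0548 = 0.4719 ⇒ 0.47
e^(−qT) = e^(−0.007·0.08333) = 0.9994;  e^(−rT) = e^(−0.066·0.08333) = 0.9945
N(−d₂) = N(-0.47) = 0.3192;  N(−d₁) = N(-0.53) = 0.2981
P = 440·0.9945·0.3192 − 450·0.9994·0.2981 = 139.6755 − 134.0645 = 5.6110

5.61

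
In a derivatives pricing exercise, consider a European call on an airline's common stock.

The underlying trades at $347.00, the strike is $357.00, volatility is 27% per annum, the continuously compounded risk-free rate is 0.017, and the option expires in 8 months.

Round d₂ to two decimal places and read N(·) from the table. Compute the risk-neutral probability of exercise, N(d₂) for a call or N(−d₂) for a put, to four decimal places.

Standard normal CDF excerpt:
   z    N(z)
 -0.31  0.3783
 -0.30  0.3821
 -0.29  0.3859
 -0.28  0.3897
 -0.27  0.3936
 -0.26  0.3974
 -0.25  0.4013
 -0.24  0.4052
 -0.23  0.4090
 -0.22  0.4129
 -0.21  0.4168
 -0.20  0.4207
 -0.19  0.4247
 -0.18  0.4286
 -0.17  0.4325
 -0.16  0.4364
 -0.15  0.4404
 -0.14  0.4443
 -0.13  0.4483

0.4247

σ√T = 0.27·√0.6667 = 0.2205
d₁ = [ln(347/357) + (0.017 + 0.27²/2)·0.6667] / 0.2205 = [-0.0284 + 0.0356] / 0.2205 = 0.0328 which rounds to 0.03
d₂ = d₁ − σ√T = 0.0328 − 0.2205 = -0.1877 which rounds to -0.19
Pr(exercise) under Q = N(d₂) = 0.4247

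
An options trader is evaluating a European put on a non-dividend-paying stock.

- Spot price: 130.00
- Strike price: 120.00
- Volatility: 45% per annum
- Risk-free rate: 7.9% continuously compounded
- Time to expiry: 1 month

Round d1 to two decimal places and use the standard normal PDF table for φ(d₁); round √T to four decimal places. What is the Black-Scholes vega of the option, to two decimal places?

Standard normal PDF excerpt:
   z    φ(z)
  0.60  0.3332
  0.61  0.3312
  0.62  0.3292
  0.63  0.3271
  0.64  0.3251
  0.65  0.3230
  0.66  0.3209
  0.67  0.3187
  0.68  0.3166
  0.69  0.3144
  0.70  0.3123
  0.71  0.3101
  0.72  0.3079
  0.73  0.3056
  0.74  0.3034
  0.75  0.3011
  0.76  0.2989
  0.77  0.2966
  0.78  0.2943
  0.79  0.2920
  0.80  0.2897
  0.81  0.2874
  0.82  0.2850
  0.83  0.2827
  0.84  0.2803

11.47

σ√T = 0.45·√0.08333 = 0.1299
d₁ = [ln(130/120) + (0.079 + 0.45²/2)·0.08333] / 0.1299 = [0.0800 + 0.0150] / 0.1299 = 0.7318 which rounds to 0.73
√T = √0.08333 = 0.2887
φ(d₁) = φ(0.73) = 0.3056
vega = S·φ(d₁)·√T = 130·0.3056·0.2887 = 11.4695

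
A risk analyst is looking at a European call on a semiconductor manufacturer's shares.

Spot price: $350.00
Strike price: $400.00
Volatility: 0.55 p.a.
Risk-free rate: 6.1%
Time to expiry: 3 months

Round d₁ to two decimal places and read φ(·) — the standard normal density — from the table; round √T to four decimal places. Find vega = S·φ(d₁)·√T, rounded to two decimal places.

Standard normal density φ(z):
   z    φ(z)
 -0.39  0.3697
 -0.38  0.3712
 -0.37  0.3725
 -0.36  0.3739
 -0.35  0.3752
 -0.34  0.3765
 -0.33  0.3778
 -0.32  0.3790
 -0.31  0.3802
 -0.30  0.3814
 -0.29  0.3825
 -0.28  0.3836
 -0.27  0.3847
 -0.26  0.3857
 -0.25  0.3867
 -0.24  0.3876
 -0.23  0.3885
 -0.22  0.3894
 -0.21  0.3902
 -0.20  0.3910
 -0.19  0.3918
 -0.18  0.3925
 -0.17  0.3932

66.94

σ√T = 0.55 × 0.5000 = 0.2750
d₁ = [ln(350/400) + (0.061 + ½·0.55²)·0.25] / (σ√T) = (-0.1335 + 0.0531) / 0.2750 = -0.2926 → -0.29
√T = √0.25 = 0.5000
φ(d₁) = φ(-0.29) = 0.3825
vega = S·φ(d₁)·√T = 350·0.3825·0.5000 = 66.9375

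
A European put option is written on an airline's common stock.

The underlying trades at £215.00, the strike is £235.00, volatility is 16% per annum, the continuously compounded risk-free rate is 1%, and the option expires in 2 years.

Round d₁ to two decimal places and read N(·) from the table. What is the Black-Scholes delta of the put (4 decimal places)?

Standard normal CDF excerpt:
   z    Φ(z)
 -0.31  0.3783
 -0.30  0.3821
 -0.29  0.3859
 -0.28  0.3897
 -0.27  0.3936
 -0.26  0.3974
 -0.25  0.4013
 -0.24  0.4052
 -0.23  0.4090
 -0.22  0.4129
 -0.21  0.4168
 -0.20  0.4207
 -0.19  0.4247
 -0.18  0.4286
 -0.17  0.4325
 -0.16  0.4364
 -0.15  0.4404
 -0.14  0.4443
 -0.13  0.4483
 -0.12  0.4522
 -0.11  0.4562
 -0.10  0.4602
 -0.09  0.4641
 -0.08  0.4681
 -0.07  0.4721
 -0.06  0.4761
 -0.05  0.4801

-0.5753

T = 2;  σ√T = 0.2263
d₁ = [ln(215/235) + (0.01 + ½·0.16²)·2] / (σ√T) = (-0.0889 + 0.0456) / 0.2263 = -0.1916 ⇒ -0.19
N(d₁) = N(-0.19) = 0.4247
Δ_put = N(d₁) − 1 = 0.4247 − 1 = -0.5753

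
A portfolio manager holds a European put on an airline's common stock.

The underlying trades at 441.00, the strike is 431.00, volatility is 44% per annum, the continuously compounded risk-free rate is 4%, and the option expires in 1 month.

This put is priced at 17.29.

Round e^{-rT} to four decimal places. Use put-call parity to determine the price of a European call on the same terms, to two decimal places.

28.71

exp(−rT) = exp(−0.04·0.08333) = 0.9967
Put-call parity: C − P = S − K·e^(−rT) = 441 − 431·0.9967 = 441 − 429.5777 = 11.4223
C = P + (C − P) = 17.29 + (11.4223) = 28.7123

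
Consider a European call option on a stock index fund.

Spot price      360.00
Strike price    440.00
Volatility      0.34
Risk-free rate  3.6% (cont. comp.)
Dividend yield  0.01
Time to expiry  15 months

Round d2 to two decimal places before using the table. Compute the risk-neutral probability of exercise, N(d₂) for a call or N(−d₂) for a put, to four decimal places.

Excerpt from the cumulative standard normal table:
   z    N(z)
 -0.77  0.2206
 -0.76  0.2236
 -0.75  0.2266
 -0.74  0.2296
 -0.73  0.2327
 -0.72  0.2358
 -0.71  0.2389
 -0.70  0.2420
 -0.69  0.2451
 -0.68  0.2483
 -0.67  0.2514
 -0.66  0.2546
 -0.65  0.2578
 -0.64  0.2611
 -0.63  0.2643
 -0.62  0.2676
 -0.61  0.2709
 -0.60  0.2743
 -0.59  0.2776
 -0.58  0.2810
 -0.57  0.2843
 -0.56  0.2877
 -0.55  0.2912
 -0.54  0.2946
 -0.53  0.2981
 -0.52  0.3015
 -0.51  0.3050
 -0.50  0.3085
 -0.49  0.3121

T = 1.25;  σ√T = 0.3801
d₁ = [ln(360/440) + (0.036 − 0.01 + 0.34²/2)·1.25] / 0.3801 = [-0.2007 + 0.1048] / 0.3801 = -0.2523 ≈ -0.25
d₂ = d₁ − σ√T = -0.2523 − 0.3801 = -0.6325 ≈ -0.63
Pr(exercise) under Q = N(d₂) = 0.2643

0.2643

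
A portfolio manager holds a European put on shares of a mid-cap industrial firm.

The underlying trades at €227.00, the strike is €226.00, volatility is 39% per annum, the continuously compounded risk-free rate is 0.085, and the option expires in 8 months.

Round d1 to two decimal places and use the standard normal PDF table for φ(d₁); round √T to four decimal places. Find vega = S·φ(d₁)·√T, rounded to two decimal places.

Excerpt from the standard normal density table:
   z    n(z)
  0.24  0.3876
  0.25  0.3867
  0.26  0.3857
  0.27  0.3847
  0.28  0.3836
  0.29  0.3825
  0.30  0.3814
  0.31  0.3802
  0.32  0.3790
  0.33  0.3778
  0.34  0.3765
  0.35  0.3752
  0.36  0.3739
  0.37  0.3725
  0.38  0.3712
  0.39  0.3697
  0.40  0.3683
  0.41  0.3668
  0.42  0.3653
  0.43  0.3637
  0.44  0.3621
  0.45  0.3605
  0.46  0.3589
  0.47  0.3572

σ√T = 0.39 × 0.8165 = 0.3184
d₁ = [ln(227/226) + (0.085 + ½·0.39²)·0.6667] / (σ√T) = (0.0044 + 0.1074) / 0.3184 = 0.3510 ≈ 0.35
√T = √0.6667 = 0.8165
φ(d₁) = φ(0.35) = 0.3752
vega = S·φ(d₁)·√T = 227·0.3752·0.8165 = 69.5416

69.54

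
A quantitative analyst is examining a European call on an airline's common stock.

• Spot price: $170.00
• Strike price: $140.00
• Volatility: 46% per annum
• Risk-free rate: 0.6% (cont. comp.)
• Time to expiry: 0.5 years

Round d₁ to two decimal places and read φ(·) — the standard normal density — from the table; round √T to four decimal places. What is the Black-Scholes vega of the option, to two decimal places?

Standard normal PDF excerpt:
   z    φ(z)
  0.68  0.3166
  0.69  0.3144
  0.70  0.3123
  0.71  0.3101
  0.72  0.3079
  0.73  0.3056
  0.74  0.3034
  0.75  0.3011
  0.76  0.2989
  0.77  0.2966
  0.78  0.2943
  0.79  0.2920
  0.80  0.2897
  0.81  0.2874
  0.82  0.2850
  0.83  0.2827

35.65

σ√T = 0.46 × 0.7071 = 0.3253
d₁ = [ln(170/140) + (0.006 + ½·0.46²)·0.5] / (σ√T) = (0.1942 + 0.0559) / 0.3253 = 0.7688 ⇒ 0.77
√T = √0.5 = 0.7071
φ(d₁) = φ(0.77) = 0.2966
vega = S·φ(d₁)·√T = 170·0.2966·0.7071 = 35.6534
(Call and put vega coincide under Black-Scholes.)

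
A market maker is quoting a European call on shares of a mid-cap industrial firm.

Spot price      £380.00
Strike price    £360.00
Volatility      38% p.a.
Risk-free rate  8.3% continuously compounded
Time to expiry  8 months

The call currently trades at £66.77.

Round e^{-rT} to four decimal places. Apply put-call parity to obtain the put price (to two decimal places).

£27.40

exp(−rT) = exp(−0.083·0.6667) = 0.9462
Put-call parity: C − P = S − K·e^(−rT) = 380 − 360·0.9462 = 380 − 340.6320 = 39.3680
P = C − (C − P) = 66.77 − (39.3680) = 27.4020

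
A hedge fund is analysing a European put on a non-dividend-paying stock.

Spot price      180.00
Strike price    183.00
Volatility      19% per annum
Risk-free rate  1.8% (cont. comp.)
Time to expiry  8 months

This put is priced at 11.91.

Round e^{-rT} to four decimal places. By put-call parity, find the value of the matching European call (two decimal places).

exp(−rT) = exp(−0.018·0.6667) = 0.9881
Put-call parity: C − P = S − K·e^(−rT) = 180 − 183·0.9881 = 180 − 180.8223 = -0.8223
C = P + (C − P) = 11.91 + (-0.8223) = 11.0877

11.09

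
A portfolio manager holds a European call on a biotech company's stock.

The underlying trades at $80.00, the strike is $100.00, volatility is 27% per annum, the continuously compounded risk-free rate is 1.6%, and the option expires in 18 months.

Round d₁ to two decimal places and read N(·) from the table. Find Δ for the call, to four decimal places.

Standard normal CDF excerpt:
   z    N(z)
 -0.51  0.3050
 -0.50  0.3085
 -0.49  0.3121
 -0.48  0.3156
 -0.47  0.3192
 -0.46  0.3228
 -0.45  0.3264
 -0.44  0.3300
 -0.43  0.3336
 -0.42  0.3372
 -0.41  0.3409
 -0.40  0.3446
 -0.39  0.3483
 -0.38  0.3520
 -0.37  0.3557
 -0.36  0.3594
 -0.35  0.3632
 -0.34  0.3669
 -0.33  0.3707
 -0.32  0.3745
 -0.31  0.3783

0.3300

T = 1.5;  σ√T = 0.3307
d₁ = [ln(80/100) + (0.016 + 0.27²/2)·1.5] / 0.3307 = [-0.2231 + 0.0787] / 0.3307 = -0.4369 which rounds to -0.44
N(d₁) = N(-0.44) = 0.3300
Δ_call = N(d₁) = 0.3300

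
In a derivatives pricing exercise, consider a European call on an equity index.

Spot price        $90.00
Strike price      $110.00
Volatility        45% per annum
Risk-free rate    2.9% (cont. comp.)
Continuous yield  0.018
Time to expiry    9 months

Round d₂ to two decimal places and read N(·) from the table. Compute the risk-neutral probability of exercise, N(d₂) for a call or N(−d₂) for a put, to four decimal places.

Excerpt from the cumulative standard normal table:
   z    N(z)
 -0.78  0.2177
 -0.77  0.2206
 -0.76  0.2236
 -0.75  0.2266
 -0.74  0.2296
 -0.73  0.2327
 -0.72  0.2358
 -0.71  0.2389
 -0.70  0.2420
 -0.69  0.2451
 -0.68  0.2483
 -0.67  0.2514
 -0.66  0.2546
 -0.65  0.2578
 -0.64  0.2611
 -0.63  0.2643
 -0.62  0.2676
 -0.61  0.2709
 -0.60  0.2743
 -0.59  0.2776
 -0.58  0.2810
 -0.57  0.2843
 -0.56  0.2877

σ√T = 0.45·√0.75 = 0.3897
d₁ = [ln(90/110) + (0.029 − 0.018 + 0.45²/2)·0.75] / 0.3897 = [-0.2007 + 0.0842] / 0.3897 = -0.2989 ≈ -0.30
d₂ = d₁ − σ√T = -0.2989 − 0.3897 = -0.6886 ≈ -0.69
Risk-neutral Pr[S_T > K] = N(d₂) = N(-0.69) = 0.2451

0.2451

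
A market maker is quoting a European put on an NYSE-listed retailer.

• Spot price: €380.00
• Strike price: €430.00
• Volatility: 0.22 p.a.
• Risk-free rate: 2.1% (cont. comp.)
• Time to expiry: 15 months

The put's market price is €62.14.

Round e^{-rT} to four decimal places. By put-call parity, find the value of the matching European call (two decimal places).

€23.28

exp(−rT) = exp(−0.021·1.25) = 0.9741
Put-call parity: C − P = S − K·e^(−rT) = 380 − 430·0.9741 = 380 − 418.8630 = -38.8630
C = P + (C − P) = 62.14 + (-38.8630) = 23.2770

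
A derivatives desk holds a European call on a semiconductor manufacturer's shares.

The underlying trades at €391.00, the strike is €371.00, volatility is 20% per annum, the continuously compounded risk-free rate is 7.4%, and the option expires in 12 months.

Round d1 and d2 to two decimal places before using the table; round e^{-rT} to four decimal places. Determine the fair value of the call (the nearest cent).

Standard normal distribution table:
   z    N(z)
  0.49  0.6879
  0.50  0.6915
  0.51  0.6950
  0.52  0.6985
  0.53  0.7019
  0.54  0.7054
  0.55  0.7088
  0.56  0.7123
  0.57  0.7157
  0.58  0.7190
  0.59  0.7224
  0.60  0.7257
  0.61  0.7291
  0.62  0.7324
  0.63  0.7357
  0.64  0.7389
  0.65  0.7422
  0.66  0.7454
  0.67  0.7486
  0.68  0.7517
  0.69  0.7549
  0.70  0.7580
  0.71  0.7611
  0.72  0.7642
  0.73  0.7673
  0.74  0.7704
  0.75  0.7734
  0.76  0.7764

€58.18

σ√T = 0.2 × 1.0000 = 0.2000
ln(S/K) + (r + σ²/2)T = ln(391/371) + (0.074 + 0.2²/2)·1 = 0.0525 + 0.0940 = 0.1465
d₁ = 0.1465 / 0.2000 = 0.7325 → 0.73
d₂ = d₁ − σ√T = 0.7325 − 0.2000 = 0.5325 → 0.53
e^(−rT) = e^(−0.074·1) = 0.9287
N(d₁) = N(0.73) = 0.7673;  N(d₂) = N(0.53) = 0.7019
C = 391·0.7673 − 371·0.9287·0.7019 = 300.0143 − 241.8380 = 58.1763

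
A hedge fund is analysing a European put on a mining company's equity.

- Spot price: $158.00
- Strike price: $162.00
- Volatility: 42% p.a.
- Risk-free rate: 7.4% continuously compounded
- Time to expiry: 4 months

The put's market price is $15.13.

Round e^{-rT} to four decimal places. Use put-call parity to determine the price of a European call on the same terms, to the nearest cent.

$15.08

e^(−rT) = e^(−0.074·0.3333) = 0.9756
Put-call parity: C − P = S − K·e^(−rT) = 158 − 162·0.9756 = 158 − 158.0472 = -0.0472
C = P + (C − P) = 15.13 + (-0.0472) = 15.0828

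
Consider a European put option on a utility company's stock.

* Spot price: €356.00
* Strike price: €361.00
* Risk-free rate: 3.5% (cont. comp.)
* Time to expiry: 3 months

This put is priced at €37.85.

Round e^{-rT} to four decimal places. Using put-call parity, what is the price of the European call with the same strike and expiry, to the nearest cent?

exp(−rT) = exp(−0.035·0.25) = 0.9913
Put-call parity: C − P = S − K·e^(−rT) = 356 − 361·0.9913 = 356 − 357.8593 = -1.8593
C = P + (C − P) = 37.85 + (-1.8593) = 35.9907

€35.99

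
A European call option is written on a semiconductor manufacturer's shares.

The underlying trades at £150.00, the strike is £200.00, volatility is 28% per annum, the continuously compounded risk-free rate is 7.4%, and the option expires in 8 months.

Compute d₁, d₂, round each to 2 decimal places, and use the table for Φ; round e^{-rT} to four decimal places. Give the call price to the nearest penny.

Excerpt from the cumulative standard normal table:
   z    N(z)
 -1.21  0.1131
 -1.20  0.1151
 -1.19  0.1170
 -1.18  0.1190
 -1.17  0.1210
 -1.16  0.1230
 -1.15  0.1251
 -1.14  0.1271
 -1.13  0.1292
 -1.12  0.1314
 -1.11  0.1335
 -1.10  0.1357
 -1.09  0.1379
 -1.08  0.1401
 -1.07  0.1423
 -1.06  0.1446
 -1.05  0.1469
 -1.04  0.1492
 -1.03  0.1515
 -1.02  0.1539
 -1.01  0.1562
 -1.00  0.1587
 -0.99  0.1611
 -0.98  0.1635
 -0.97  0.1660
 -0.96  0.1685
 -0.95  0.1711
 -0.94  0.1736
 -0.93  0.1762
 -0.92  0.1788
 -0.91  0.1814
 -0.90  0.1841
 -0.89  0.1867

£3.01

σ√T = 0.28·√0.6667 = 0.2286
ln(S/K) + (r + σ²/2)T = ln(150/200) + (0.074 + 0.28²/2)·0.6667 = -0.2877 + 0.0755 = -0.2122
d₁ = -0.2122 / 0.2286 = -0.9282 ≈ -0.93
d₂ = d₁ − σ√T = -0.9282 − 0.2286 = -1.1569 ≈ -1.16
exp(−rT) = exp(−0.074·0.6667) = 0.9519
N(d₁) = N(-0.93) = 0.1762;  N(d₂) = N(-1.16) = 0.1230
C = 150·0.1762 − 200·0.9519·0.1230 = 26.4300 − 23.4167 = 3.0133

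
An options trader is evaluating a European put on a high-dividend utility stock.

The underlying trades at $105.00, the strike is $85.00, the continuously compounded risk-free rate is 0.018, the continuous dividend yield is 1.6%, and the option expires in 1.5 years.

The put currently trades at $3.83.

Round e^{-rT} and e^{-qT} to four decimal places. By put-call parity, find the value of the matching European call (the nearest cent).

exp(−qT) = exp(−0.016·1.5) = 0.9763;  exp(−rT) = exp(−0.018·1.5) = 0.9734
Put-call parity: C − P = S·e^(−qT) − K·e^(−rT) = 105·0.9763 − 85·0.9734 = 102.5115 − 82.7390 = 19.7725
C = P + (C − P) = 3.83 + (19.7725) = 23.6025

$23.60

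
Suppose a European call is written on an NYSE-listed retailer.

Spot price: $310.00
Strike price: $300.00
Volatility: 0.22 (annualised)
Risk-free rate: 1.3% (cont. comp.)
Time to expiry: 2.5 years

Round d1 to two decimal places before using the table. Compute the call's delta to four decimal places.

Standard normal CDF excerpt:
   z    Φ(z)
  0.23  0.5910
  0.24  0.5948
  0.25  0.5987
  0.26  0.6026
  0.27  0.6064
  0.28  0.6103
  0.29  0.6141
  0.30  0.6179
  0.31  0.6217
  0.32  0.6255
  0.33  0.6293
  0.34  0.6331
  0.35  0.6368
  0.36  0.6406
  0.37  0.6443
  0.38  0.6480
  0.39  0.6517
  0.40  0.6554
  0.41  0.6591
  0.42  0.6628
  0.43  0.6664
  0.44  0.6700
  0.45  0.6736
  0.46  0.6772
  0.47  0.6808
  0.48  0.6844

T = 2.5;  σ√T = 0.3479
d₁ = [ln(310/300) + (0.013 + 0.22²/2)·2.5] / 0.3479 = [0.0328 + 0.0930] / 0.3479 = 0.3616 → 0.36
N(d₁) = N(0.36) = 0.6406
Δ_call = N(d₁) = 0.6406

0.6406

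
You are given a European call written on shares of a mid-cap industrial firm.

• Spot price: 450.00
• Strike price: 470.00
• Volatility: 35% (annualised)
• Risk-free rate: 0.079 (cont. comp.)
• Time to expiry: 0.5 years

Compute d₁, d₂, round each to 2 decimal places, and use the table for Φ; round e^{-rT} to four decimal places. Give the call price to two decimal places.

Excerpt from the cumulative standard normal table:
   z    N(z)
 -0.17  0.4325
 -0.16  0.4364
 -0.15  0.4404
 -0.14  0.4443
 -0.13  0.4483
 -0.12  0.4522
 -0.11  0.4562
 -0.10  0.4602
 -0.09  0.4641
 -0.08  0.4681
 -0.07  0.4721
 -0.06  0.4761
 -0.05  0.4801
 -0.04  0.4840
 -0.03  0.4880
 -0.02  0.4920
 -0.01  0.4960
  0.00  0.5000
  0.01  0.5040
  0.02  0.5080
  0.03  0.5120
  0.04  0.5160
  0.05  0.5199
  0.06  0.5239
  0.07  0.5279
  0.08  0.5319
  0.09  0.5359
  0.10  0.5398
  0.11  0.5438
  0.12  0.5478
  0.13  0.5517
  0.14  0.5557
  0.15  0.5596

σ√T = 0.35·√0.5 = 0.2475
d₁ = [ln(450/470) + (0.079 + 0.35²/2)·0.5] / 0.2475 = [-0.0435 + 0.0701] / 0.2475 = 0.1076 which rounds to 0.11
d₂ = d₁ − σ√T = 0.1076 − 0.2475 = -0.1398 which rounds to -0.14
exp(−rT) = exp(−0.079·0.5) = 0.9613
C = 450·N(0.11) − 470·0.9613·N(-0.14) = 450·0.5438 − 470·0.9613·0.4443 = 244.7100 − 200.7396 = 43.9704

43.97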